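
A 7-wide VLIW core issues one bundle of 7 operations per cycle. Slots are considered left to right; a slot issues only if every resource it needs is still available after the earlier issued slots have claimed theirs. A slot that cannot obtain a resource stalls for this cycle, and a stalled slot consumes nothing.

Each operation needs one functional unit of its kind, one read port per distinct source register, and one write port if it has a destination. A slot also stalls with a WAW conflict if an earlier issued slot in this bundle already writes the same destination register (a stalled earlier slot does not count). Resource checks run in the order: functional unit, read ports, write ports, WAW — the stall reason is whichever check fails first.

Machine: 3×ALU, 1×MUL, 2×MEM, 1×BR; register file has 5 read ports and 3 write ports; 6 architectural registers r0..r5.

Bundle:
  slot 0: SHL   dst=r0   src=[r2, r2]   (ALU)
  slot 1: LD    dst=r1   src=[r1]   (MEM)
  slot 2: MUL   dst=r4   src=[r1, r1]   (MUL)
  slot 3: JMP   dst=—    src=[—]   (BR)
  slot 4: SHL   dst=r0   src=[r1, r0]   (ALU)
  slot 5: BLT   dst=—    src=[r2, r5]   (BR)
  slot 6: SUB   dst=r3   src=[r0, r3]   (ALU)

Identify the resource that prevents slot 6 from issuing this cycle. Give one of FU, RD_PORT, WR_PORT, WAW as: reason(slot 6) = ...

reason(slot 6) = WR_PORT

#0 ALU src=r2,r2 dispatched  <A:2 Mu:1 Ld:2 B:1 rd:4 wr:2>
#1 MEM src=r1 dispatched  <A:2 Mu:1 Ld:1 B:1 rd:3 wr:1>
#2 MUL src=r1,r1 dispatched  <A:2 Mu:0 Ld:1 B:1 rd:2 wr:0>
#3 BR src=- dispatched  <A:2 Mu:0 Ld:1 B:0 rd:2 wr:0>
#4 ALU src=r1,r0 held:WR_PORT  <A:2 Mu:0 Ld:1 B:0 rd:2 wr:0>
#5 BR src=r2,r5 held:FU  <A:2 Mu:0 Ld:1 B:0 rd:2 wr:0>
#6 ALU src=r0,r3 held:WR_PORT  <A:2 Mu:0 Ld:1 B:0 rd:2 wr:0>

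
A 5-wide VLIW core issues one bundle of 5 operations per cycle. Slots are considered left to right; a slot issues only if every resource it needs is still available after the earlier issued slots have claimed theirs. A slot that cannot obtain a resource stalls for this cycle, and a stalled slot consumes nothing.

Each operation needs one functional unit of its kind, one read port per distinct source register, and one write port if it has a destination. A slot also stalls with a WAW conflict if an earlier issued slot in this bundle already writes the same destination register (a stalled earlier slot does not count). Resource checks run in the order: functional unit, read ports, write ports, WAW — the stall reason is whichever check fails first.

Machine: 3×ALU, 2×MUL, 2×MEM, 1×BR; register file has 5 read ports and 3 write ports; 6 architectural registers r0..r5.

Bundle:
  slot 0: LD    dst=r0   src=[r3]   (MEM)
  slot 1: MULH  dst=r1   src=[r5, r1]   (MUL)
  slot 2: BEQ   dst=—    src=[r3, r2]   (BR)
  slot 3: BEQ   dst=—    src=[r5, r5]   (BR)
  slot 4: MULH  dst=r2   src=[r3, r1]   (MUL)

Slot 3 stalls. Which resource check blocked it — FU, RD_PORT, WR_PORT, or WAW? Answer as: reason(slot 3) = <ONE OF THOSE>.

(0) want 1×MEM +1rd +1wr — yes → AL3|MU2|ME1|BR1|rd4|wr2
(1) want 1×MUL +2rd +1wr — yes → AL3|MU1|ME1|BR1|rd2|wr1
(2) want 1×BR +2rd +0wr — yes → AL3|MU1|ME1|BR0|rd0|wr1
(3) want 1×BR +1rd +0wr — FU → AL3|MU1|ME1|BR0|rd0|wr1
(4) want 1×MUL +2rd +1wr — RD_PORT → AL3|MU1|ME1|BR0|rd0|wr1

reason(slot 3) = FU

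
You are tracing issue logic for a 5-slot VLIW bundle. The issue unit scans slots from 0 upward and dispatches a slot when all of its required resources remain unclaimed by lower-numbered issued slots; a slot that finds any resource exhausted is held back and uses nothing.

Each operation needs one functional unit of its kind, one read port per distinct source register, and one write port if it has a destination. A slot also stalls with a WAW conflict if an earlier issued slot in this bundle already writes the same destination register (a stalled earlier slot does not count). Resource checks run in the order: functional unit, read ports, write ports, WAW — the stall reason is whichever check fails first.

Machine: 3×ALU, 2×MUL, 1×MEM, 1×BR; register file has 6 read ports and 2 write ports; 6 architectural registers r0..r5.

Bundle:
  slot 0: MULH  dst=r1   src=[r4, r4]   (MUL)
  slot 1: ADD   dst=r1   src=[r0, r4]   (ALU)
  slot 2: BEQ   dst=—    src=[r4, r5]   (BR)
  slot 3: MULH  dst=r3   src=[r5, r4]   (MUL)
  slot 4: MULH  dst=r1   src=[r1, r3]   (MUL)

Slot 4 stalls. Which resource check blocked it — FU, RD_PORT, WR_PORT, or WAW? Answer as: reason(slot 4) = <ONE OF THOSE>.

reason(slot 4) = FU

  0. MUL→r1 ⇒ go  {3A/1Mu/1Ld/1B | 5r 1w}
  1. ALU→r1 ⇒ no(WAW)  {3A/1Mu/1Ld/1B | 5r 1w}
  2. BR ⇒ go  {3A/1Mu/1Ld/0B | 3r 1w}
  3. MUL→r3 ⇒ go  {3A/0Mu/1Ld/0B | 1r 0w}
  4. MUL→r1 ⇒ no(FU)  {3A/0Mu/1Ld/0B | 1r 0w}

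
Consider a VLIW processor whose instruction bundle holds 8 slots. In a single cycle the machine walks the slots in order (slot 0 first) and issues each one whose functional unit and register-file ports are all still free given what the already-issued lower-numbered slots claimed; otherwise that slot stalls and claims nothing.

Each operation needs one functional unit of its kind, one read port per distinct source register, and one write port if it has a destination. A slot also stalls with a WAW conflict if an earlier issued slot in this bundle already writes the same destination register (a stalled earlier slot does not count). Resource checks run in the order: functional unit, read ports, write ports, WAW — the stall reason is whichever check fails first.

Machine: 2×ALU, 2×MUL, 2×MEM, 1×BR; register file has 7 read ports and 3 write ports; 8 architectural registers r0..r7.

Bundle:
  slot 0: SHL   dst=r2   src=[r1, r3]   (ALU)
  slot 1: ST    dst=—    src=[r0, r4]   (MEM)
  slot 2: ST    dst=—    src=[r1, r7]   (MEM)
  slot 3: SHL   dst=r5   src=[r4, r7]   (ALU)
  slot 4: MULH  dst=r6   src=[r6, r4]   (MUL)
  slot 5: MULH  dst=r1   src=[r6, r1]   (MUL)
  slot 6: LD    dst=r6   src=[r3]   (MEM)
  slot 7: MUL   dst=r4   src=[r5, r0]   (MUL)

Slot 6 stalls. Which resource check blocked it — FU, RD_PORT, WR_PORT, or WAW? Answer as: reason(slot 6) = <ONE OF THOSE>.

reason(slot 6) = FU

slot 0 (ALU): ISSUE — free A1,Mu2,Ld2,B1 rp5 wp2
slot 1 (MEM): ISSUE — free A1,Mu2,Ld1,B1 rp3 wp2
slot 2 (MEM): ISSUE — free A1,Mu2,Ld0,B1 rp1 wp2
slot 3 (ALU): stall RD_PORT — free A1,Mu2,Ld0,B1 rp1 wp2
slot 4 (MUL): stall RD_PORT — free A1,Mu2,Ld0,B1 rp1 wp2
slot 5 (MUL): stall RD_PORT — free A1,Mu2,Ld0,B1 rp1 wp2
slot 6 (MEM): stall FU — free A1,Mu2,Ld0,B1 rp1 wp2
slot 7 (MUL): stall RD_PORT — free A1,Mu2,Ld0,B1 rp1 wp2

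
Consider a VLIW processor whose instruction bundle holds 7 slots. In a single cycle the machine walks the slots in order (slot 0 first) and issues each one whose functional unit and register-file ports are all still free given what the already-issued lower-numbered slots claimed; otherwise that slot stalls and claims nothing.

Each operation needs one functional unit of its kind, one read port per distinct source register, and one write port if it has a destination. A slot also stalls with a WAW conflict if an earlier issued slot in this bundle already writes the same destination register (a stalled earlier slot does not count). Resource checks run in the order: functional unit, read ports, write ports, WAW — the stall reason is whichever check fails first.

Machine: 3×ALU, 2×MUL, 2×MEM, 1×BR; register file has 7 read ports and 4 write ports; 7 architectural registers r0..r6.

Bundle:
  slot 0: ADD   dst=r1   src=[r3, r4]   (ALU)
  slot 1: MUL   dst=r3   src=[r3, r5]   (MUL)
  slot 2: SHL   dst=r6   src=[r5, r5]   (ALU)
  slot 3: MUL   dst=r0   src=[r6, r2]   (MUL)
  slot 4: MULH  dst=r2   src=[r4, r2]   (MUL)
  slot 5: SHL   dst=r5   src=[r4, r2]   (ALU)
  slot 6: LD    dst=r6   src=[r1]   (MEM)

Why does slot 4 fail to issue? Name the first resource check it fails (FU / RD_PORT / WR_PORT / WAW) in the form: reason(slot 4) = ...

reason(slot 4) = FU

(0) want 1×ALU +2rd +1wr — yes → AL2|MU2|ME2|BR1|rd5|wr3
(1) want 1×MUL +2rd +1wr — yes → AL2|MU1|ME2|BR1|rd3|wr2
(2) want 1×ALU +1rd +1wr — yes → AL1|MU1|ME2|BR1|rd2|wr1
(3) want 1×MUL +2rd +1wr — yes → AL1|MU0|ME2|BR1|rd0|wr0
(4) want 1×MUL +2rd +1wr — FU → AL1|MU0|ME2|BR1|rd0|wr0
(5) want 1×ALU +2rd +1wr — RD_PORT → AL1|MU0|ME2|BR1|rd0|wr0
(6) want 1×MEM +1rd +1wr — RD_PORT → AL1|MU0|ME2|BR1|rd0|wr0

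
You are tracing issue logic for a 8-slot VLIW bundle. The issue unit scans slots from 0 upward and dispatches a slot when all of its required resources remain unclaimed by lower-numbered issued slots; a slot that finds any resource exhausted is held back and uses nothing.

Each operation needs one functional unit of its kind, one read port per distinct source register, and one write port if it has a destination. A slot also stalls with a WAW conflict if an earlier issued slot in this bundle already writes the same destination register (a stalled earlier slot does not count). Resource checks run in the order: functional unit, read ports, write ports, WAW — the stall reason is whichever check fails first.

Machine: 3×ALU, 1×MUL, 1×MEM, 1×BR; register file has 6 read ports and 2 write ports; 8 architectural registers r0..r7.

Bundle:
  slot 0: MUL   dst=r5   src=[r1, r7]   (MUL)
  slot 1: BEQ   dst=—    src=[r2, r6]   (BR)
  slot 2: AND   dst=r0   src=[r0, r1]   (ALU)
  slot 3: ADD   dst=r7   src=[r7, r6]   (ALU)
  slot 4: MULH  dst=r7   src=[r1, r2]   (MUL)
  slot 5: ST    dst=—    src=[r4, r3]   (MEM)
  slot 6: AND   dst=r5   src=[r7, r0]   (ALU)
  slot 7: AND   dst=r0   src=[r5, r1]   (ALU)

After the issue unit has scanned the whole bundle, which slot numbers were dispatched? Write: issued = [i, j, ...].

[0] MUL needs rd=2 wr=1: ok; after: ALU=3 MUL=0 MEM=1 BR=1, R=4, W=1
[1] BR needs rd=2 wr=0: ok; after: ALU=3 MUL=0 MEM=1 BR=0, R=2, W=1
[2] ALU needs rd=2 wr=1: ok; after: ALU=2 MUL=0 MEM=1 BR=0, R=0, W=0
[3] ALU needs rd=2 wr=1: RD_PORT; after: ALU=2 MUL=0 MEM=1 BR=0, R=0, W=0
[4] MUL needs rd=2 wr=1: FU; after: ALU=2 MUL=0 MEM=1 BR=0, R=0, W=0
[5] MEM needs rd=2 wr=0: RD_PORT; after: ALU=2 MUL=0 MEM=1 BR=0, R=0, W=0
[6] ALU needs rd=2 wr=1: RD_PORT; after: ALU=2 MUL=0 MEM=1 BR=0, R=0, W=0
[7] ALU needs rd=2 wr=1: RD_PORT; after: ALU=2 MUL=0 MEM=1 BR=0, R=0, W=0

issued = [0, 1, 2]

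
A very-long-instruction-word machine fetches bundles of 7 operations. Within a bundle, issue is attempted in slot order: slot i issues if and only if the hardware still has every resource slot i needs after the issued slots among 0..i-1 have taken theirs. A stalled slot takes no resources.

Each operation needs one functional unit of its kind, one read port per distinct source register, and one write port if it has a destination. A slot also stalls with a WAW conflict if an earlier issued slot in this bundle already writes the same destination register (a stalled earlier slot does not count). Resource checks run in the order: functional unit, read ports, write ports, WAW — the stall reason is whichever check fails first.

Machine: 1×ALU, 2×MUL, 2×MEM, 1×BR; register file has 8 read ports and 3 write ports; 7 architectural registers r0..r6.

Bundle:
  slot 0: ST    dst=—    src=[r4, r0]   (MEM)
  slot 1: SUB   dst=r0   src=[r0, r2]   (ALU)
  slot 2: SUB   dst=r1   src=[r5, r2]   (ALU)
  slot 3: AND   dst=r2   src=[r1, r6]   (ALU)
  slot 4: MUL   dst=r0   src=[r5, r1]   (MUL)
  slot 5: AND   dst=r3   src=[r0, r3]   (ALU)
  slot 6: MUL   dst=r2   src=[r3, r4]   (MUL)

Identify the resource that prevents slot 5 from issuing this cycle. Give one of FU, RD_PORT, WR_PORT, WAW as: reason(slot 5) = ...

slot 0 (MEM): ISSUE — free A1,Mu2,Ld1,B1 rp6 wp3
slot 1 (ALU): ISSUE — free A0,Mu2,Ld1,B1 rp4 wp2
slot 2 (ALU): stall FU — free A0,Mu2,Ld1,B1 rp4 wp2
slot 3 (ALU): stall FU — free A0,Mu2,Ld1,B1 rp4 wp2
slot 4 (MUL): stall WAW — free A0,Mu2,Ld1,B1 rp4 wp2
slot 5 (ALU): stall FU — free A0,Mu2,Ld1,B1 rp4 wp2
slot 6 (MUL): ISSUE — free A0,Mu1,Ld1,B1 rp2 wp1

reason(slot 5) = FU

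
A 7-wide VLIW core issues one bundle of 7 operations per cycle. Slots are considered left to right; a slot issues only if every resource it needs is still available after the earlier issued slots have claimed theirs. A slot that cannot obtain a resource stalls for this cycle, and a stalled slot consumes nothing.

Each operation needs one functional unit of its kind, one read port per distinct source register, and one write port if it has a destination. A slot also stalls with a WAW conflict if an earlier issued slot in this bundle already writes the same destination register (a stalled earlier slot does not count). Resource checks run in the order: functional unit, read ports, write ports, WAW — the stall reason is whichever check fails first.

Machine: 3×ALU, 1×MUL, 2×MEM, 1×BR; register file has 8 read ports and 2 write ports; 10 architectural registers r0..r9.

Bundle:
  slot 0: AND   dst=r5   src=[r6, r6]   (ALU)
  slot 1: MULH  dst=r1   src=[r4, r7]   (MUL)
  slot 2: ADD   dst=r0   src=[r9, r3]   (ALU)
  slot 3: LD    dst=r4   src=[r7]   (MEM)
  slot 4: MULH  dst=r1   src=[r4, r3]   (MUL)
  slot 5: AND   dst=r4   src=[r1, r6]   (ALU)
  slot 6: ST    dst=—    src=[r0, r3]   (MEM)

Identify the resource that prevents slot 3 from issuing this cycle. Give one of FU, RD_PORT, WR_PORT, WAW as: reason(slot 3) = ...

reason(slot 3) = WR_PORT

slot 0 (ALU): ISSUE — free A2,Mu1,Ld2,B1 rp7 wp1
slot 1 (MUL): ISSUE — free A2,Mu0,Ld2,B1 rp5 wp0
slot 2 (ALU): stall WR_PORT — free A2,Mu0,Ld2,B1 rp5 wp0
slot 3 (MEM): stall WR_PORT — free A2,Mu0,Ld2,B1 rp5 wp0
slot 4 (MUL): stall FU — free A2,Mu0,Ld2,B1 rp5 wp0
slot 5 (ALU): stall WR_PORT — free A2,Mu0,Ld2,B1 rp5 wp0
slot 6 (MEM): ISSUE — free A2,Mu0,Ld1,B1 rp3 wp0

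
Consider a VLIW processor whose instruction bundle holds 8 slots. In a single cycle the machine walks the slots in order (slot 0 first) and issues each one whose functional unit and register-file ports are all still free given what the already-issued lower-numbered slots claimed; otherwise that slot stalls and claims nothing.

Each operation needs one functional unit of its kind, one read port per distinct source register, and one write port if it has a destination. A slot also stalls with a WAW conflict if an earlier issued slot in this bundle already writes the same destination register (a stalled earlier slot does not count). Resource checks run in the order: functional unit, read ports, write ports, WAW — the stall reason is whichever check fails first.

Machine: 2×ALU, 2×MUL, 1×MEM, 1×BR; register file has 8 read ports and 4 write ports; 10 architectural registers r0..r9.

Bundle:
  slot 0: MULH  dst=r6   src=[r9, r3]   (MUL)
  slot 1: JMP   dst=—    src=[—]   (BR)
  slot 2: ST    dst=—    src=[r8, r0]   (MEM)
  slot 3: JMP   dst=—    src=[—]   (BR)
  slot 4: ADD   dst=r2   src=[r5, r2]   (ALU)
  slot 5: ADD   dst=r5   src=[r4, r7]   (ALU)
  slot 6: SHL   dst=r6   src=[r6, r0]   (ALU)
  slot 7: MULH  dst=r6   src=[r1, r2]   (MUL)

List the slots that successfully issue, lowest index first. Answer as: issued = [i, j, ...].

  0. MUL→r6 ⇒ go  {2A/1Mu/1Ld/1B | 6r 3w}
  1. BR ⇒ go  {2A/1Mu/1Ld/0B | 6r 3w}
  2. MEM ⇒ go  {2A/1Mu/0Ld/0B | 4r 3w}
  3. BR ⇒ no(FU)  {2A/1Mu/0Ld/0B | 4r 3w}
  4. ALU→r2 ⇒ go  {1A/1Mu/0Ld/0B | 2r 2w}
  5. ALU→r5 ⇒ go  {0A/1Mu/0Ld/0B | 0r 1w}
  6. ALU→r6 ⇒ no(FU)  {0A/1Mu/0Ld/0B | 0r 1w}
  7. MUL→r6 ⇒ no(RD_PORT)  {0A/1Mu/0Ld/0B | 0r 1w}

issued = [0, 1, 2, 4, 5]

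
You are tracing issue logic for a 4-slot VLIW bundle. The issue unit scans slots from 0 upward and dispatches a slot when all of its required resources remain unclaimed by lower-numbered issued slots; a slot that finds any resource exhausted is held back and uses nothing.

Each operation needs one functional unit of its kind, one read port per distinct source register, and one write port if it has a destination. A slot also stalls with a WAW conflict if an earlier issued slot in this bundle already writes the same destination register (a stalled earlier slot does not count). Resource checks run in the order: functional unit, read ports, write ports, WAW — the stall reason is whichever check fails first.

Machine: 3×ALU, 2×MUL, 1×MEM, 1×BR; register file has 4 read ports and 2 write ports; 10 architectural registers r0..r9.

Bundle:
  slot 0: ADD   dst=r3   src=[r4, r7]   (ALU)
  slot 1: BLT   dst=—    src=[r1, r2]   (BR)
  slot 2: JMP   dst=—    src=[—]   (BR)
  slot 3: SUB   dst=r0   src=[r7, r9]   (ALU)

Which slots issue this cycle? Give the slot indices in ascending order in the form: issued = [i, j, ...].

issued = [0, 1]

slot 0 (ALU): ISSUE — free A2,Mu2,Ld1,B1 rp2 wp1
slot 1 (BR): ISSUE — free A2,Mu2,Ld1,B0 rp0 wp1
slot 2 (BR): stall FU — free A2,Mu2,Ld1,B0 rp0 wp1
slot 3 (ALU): stall RD_PORT — free A2,Mu2,Ld1,B0 rp0 wp1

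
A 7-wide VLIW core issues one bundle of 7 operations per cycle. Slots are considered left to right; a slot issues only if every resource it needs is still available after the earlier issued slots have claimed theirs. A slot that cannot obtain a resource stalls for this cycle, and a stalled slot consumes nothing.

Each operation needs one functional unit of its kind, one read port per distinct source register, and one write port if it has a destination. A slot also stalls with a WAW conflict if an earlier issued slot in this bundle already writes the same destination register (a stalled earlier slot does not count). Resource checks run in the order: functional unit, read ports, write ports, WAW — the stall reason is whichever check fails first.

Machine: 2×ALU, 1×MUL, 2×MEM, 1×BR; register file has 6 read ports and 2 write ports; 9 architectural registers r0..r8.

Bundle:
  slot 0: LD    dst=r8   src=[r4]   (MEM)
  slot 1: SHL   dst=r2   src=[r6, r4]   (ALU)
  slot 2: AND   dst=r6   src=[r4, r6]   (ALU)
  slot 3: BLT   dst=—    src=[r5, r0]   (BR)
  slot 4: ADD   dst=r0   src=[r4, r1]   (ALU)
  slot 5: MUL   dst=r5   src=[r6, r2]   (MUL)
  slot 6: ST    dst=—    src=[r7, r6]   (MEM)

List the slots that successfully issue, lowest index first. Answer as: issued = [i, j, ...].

(0) want 1×MEM +1rd +1wr — yes → AL2|MU1|ME1|BR1|rd5|wr1
(1) want 1×ALU +2rd +1wr — yes → AL1|MU1|ME1|BR1|rd3|wr0
(2) want 1×ALU +2rd +1wr — WR_PORT → AL1|MU1|ME1|BR1|rd3|wr0
(3) want 1×BR +2rd +0wr — yes → AL1|MU1|ME1|BR0|rd1|wr0
(4) want 1×ALU +2rd +1wr — RD_PORT → AL1|MU1|ME1|BR0|rd1|wr0
(5) want 1×MUL +2rd +1wr — RD_PORT → AL1|MU1|ME1|BR0|rd1|wr0
(6) want 1×MEM +2rd +0wr — RD_PORT → AL1|MU1|ME1|BR0|rd1|wr0

issued = [0, 1, 3]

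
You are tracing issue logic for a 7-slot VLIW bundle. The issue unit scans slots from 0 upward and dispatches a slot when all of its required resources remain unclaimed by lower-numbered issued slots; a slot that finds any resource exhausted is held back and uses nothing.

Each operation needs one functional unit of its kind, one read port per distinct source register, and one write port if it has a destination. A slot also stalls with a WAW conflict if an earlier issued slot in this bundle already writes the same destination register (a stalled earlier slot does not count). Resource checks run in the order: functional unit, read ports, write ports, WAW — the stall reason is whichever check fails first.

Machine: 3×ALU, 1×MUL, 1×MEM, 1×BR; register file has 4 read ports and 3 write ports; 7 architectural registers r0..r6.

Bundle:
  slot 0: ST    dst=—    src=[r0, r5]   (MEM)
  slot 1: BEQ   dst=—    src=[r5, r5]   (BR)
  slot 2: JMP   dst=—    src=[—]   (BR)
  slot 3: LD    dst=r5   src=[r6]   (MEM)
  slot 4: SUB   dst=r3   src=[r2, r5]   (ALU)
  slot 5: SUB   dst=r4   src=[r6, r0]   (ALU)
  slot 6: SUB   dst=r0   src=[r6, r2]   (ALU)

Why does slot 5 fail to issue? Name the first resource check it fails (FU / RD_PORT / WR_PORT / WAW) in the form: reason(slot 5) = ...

reason(slot 5) = RD_PORT

  0. MEM ⇒ go  {3A/1Mu/0Ld/1B | 2r 3w}
  1. BR ⇒ go  {3A/1Mu/0Ld/0B | 1r 3w}
  2. BR ⇒ no(FU)  {3A/1Mu/0Ld/0B | 1r 3w}
  3. MEM→r5 ⇒ no(FU)  {3A/1Mu/0Ld/0B | 1r 3w}
  4. ALU→r3 ⇒ no(RD_PORT)  {3A/1Mu/0Ld/0B | 1r 3w}
  5. ALU→r4 ⇒ no(RD_PORT)  {3A/1Mu/0Ld/0B | 1r 3w}
  6. ALU→r0 ⇒ no(RD_PORT)  {3A/1Mu/0Ld/0B | 1r 3w}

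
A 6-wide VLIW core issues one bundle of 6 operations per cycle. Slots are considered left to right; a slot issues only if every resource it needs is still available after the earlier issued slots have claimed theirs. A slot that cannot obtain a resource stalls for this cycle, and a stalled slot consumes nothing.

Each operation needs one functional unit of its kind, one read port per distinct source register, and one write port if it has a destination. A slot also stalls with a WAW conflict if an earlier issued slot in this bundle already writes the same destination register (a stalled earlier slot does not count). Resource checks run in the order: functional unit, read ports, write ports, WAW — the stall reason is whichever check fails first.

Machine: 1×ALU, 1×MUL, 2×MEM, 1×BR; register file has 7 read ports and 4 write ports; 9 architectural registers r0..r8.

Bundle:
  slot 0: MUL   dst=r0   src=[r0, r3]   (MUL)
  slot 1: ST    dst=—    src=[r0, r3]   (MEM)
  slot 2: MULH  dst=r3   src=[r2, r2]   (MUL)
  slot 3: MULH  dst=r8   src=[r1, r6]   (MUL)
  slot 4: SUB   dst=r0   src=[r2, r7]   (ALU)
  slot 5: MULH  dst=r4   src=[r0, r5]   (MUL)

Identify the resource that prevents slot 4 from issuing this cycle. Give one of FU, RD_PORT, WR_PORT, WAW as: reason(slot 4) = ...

reason(slot 4) = WAW

(0) want 1×MUL +2rd +1wr — yes → AL1|MU0|ME2|BR1|rd5|wr3
(1) want 1×MEM +2rd +0wr — yes → AL1|MU0|ME1|BR1|rd3|wr3
(2) want 1×MUL +1rd +1wr — FU → AL1|MU0|ME1|BR1|rd3|wr3
(3) want 1×MUL +2rd +1wr — FU → AL1|MU0|ME1|BR1|rd3|wr3
(4) want 1×ALU +2rd +1wr — WAW → AL1|MU0|ME1|BR1|rd3|wr3
(5) want 1×MUL +2rd +1wr — FU → AL1|MU0|ME1|BR1|rd3|wr3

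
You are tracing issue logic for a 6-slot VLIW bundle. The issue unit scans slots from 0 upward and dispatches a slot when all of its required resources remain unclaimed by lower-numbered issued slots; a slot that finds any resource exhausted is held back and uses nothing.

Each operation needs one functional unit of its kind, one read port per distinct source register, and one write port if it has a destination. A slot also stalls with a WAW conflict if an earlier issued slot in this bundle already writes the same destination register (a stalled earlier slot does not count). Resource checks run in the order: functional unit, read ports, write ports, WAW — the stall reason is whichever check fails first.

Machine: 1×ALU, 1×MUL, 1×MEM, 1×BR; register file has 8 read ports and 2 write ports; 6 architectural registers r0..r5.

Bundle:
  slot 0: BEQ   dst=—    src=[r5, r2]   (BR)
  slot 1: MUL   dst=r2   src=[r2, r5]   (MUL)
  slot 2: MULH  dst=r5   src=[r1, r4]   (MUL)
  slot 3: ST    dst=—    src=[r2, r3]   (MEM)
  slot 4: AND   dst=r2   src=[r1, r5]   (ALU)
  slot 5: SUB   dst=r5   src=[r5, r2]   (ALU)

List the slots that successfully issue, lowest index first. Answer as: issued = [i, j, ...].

issued = [0, 1, 3, 5]

slot 0 (BR): ISSUE — free A1,Mu1,Ld1,B0 rp6 wp2
slot 1 (MUL): ISSUE — free A1,Mu0,Ld1,B0 rp4 wp1
slot 2 (MUL): stall FU — free A1,Mu0,Ld1,B0 rp4 wp1
slot 3 (MEM): ISSUE — free A1,Mu0,Ld0,B0 rp2 wp1
slot 4 (ALU): stall WAW — free A1,Mu0,Ld0,B0 rp2 wp1
slot 5 (ALU): ISSUE — free A0,Mu0,Ld0,B0 rp0 wp0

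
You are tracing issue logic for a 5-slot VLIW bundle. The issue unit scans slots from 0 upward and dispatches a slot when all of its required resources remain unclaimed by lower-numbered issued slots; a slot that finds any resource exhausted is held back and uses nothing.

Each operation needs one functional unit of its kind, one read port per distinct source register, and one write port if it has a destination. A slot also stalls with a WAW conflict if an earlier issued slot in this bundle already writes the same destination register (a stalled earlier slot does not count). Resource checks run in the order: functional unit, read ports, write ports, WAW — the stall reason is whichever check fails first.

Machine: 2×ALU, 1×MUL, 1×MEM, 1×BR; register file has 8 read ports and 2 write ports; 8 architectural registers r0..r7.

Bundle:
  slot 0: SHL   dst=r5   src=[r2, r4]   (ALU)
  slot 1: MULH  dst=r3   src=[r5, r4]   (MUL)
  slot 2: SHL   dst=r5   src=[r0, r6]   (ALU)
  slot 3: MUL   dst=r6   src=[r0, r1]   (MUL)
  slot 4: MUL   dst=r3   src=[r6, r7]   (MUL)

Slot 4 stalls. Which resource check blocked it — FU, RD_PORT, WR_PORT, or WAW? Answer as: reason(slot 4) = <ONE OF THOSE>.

reason(slot 4) = FU

  0. ALU→r5 ⇒ go  {1A/1Mu/1Ld/1B | 6r 1w}
  1. MUL→r3 ⇒ go  {1A/0Mu/1Ld/1B | 4r 0w}
  2. ALU→r5 ⇒ no(WR_PORT)  {1A/0Mu/1Ld/1B | 4r 0w}
  3. MUL→r6 ⇒ no(FU)  {1A/0Mu/1Ld/1B | 4r 0w}
  4. MUL→r3 ⇒ no(FU)  {1A/0Mu/1Ld/1B | 4r 0w}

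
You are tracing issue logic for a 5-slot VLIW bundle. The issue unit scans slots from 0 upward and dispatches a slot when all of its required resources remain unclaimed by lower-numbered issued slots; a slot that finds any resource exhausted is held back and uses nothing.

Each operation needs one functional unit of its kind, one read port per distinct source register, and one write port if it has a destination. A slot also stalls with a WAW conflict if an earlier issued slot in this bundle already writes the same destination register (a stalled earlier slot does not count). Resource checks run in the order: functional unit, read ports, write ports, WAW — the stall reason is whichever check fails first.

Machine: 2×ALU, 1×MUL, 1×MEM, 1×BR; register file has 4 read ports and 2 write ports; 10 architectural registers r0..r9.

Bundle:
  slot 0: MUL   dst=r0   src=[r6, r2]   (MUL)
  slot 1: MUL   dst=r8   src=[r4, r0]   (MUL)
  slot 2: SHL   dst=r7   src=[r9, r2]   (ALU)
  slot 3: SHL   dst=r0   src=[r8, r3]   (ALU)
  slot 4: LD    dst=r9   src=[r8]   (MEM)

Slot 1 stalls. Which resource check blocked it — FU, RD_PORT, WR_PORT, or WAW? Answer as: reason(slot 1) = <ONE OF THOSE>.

  0. MUL→r0 ⇒ go  {2A/0Mu/1Ld/1B | 2r 1w}
  1. MUL→r8 ⇒ no(FU)  {2A/0Mu/1Ld/1B | 2r 1w}
  2. ALU→r7 ⇒ go  {1A/0Mu/1Ld/1B | 0r 0w}
  3. ALU→r0 ⇒ no(RD_PORT)  {1A/0Mu/1Ld/1B | 0r 0w}
  4. MEM→r9 ⇒ no(RD_PORT)  {1A/0Mu/1Ld/1B | 0r 0w}

reason(slot 1) = FU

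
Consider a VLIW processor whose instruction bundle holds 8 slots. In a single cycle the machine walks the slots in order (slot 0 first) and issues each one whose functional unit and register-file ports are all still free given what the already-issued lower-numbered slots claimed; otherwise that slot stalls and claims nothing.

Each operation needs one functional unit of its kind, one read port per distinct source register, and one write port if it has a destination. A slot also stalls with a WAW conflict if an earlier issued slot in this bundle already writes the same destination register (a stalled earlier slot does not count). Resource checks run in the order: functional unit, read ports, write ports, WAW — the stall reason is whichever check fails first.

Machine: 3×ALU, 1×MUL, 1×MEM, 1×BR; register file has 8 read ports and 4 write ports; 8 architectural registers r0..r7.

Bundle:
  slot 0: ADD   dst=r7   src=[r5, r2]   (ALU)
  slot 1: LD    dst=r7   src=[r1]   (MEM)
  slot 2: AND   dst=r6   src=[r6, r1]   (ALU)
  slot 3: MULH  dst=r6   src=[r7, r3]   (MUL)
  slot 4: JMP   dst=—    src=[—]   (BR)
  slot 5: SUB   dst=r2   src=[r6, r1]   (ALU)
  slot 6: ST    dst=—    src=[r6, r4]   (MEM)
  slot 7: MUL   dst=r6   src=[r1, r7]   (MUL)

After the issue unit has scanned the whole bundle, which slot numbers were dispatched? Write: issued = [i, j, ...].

issued = [0, 2, 4, 5, 6]

  0. ALU→r7 ⇒ go  {2A/1Mu/1Ld/1B | 6r 3w}
  1. MEM→r7 ⇒ no(WAW)  {2A/1Mu/1Ld/1B | 6r 3w}
  2. ALU→r6 ⇒ go  {1A/1Mu/1Ld/1B | 4r 2w}
  3. MUL→r6 ⇒ no(WAW)  {1A/1Mu/1Ld/1B | 4r 2w}
  4. BR ⇒ go  {1A/1Mu/1Ld/0B | 4r 2w}
  5. ALU→r2 ⇒ go  {0A/1Mu/1Ld/0B | 2r 1w}
  6. MEM ⇒ go  {0A/1Mu/0Ld/0B | 0r 1w}
  7. MUL→r6 ⇒ no(RD_PORT)  {0A/1Mu/0Ld/0B | 0r 1w}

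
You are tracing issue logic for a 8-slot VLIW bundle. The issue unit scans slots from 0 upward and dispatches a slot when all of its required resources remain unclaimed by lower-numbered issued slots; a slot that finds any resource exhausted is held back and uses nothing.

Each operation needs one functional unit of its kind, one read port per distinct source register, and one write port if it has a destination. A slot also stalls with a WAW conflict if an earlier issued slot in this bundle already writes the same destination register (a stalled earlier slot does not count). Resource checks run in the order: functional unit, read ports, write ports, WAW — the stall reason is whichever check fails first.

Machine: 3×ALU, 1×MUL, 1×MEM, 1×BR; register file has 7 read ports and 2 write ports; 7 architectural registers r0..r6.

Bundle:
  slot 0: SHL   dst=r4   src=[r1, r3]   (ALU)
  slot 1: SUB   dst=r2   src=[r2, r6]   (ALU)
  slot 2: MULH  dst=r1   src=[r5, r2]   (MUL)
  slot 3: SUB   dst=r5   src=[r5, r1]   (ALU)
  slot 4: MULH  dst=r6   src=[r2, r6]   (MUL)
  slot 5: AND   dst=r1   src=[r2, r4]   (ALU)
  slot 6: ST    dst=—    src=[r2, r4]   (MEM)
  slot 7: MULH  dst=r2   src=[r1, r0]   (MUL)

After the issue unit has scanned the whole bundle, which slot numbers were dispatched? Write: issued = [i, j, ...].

(0) want 1×ALU +2rd +1wr — yes → AL2|MU1|ME1|BR1|rd5|wr1
(1) want 1×ALU +2rd +1wr — yes → AL1|MU1|ME1|BR1|rd3|wr0
(2) want 1×MUL +2rd +1wr — WR_PORT → AL1|MU1|ME1|BR1|rd3|wr0
(3) want 1×ALU +2rd +1wr — WR_PORT → AL1|MU1|ME1|BR1|rd3|wr0
(4) want 1×MUL +2rd +1wr — WR_PORT → AL1|MU1|ME1|BR1|rd3|wr0
(5) want 1×ALU +2rd +1wr — WR_PORT → AL1|MU1|ME1|BR1|rd3|wr0
(6) want 1×MEM +2rd +0wr — yes → AL1|MU1|ME0|BR1|rd1|wr0
(7) want 1×MUL +2rd +1wr — RD_PORT → AL1|MU1|ME0|BR1|rd1|wr0

issued = [0, 1, 6]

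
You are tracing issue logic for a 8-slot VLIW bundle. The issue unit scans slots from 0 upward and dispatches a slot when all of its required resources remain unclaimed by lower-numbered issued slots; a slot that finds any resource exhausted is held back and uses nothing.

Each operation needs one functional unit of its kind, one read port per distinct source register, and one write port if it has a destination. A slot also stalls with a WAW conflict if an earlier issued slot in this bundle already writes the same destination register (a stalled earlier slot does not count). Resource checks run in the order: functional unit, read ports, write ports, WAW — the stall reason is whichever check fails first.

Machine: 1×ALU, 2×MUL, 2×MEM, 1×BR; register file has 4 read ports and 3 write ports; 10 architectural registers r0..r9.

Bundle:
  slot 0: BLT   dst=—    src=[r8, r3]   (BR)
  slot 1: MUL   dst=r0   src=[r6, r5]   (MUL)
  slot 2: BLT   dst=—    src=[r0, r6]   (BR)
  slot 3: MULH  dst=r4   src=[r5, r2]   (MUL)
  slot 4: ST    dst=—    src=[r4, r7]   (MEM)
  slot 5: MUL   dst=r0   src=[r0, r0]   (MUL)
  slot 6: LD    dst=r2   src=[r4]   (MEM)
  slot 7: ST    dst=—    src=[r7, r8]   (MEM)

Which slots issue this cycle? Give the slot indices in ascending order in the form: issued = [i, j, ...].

issued = [0, 1]

  0. BR ⇒ go  {1A/2Mu/2Ld/0B | 2r 3w}
  1. MUL→r0 ⇒ go  {1A/1Mu/2Ld/0B | 0r 2w}
  2. BR ⇒ no(FU)  {1A/1Mu/2Ld/0B | 0r 2w}
  3. MUL→r4 ⇒ no(RD_PORT)  {1A/1Mu/2Ld/0B | 0r 2w}
  4. MEM ⇒ no(RD_PORT)  {1A/1Mu/2Ld/0B | 0r 2w}
  5. MUL→r0 ⇒ no(RD_PORT)  {1A/1Mu/2Ld/0B | 0r 2w}
  6. MEM→r2 ⇒ no(RD_PORT)  {1A/1Mu/2Ld/0B | 0r 2w}
  7. MEM ⇒ no(RD_PORT)  {1A/1Mu/2Ld/0B | 0r 2w}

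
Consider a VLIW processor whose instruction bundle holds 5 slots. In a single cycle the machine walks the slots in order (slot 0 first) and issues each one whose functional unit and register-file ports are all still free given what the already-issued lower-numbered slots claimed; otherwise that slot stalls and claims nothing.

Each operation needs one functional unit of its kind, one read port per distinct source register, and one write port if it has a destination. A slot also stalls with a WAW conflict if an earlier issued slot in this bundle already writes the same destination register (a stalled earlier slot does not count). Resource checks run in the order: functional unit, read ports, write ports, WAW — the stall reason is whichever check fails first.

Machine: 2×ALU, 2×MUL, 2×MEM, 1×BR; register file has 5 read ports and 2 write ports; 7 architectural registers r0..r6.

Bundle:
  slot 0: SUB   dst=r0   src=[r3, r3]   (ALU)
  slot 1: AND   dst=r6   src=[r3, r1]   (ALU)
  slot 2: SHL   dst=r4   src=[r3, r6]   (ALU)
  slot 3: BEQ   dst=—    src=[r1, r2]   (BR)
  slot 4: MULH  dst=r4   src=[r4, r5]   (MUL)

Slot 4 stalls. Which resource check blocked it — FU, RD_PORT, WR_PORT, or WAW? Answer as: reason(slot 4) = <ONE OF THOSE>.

#0 ALU src=r3,r3 dispatched  <A:1 Mu:2 Ld:2 B:1 rd:4 wr:1>
#1 ALU src=r3,r1 dispatched  <A:0 Mu:2 Ld:2 B:1 rd:2 wr:0>
#2 ALU src=r3,r6 held:FU  <A:0 Mu:2 Ld:2 B:1 rd:2 wr:0>
#3 BR src=r1,r2 dispatched  <A:0 Mu:2 Ld:2 B:0 rd:0 wr:0>
#4 MUL src=r4,r5 held:RD_PORT  <A:0 Mu:2 Ld:2 B:0 rd:0 wr:0>

reason(slot 4) = RD_PORT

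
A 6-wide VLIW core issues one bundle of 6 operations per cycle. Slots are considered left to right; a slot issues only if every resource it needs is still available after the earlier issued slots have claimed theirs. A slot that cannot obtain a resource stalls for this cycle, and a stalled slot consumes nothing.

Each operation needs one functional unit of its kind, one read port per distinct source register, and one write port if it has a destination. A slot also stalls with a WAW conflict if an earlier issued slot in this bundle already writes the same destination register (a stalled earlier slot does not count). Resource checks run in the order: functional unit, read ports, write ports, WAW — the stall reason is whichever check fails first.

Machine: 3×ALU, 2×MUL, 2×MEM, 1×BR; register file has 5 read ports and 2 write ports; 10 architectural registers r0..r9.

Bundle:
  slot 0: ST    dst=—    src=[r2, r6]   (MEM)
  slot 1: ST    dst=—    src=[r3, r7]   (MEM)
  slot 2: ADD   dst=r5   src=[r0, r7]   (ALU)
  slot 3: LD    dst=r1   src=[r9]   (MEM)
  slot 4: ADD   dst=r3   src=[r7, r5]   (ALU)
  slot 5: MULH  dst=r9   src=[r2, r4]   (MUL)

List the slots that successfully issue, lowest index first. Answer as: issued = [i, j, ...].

  0. MEM ⇒ go  {3A/2Mu/1Ld/1B | 3r 2w}
  1. MEM ⇒ go  {3A/2Mu/0Ld/1B | 1r 2w}
  2. ALU→r5 ⇒ no(RD_PORT)  {3A/2Mu/0Ld/1B | 1r 2w}
  3. MEM→r1 ⇒ no(FU)  {3A/2Mu/0Ld/1B | 1r 2w}
  4. ALU→r3 ⇒ no(RD_PORT)  {3A/2Mu/0Ld/1B | 1r 2w}
  5. MUL→r9 ⇒ no(RD_PORT)  {3A/2Mu/0Ld/1B | 1r 2w}

issued = [0, 1]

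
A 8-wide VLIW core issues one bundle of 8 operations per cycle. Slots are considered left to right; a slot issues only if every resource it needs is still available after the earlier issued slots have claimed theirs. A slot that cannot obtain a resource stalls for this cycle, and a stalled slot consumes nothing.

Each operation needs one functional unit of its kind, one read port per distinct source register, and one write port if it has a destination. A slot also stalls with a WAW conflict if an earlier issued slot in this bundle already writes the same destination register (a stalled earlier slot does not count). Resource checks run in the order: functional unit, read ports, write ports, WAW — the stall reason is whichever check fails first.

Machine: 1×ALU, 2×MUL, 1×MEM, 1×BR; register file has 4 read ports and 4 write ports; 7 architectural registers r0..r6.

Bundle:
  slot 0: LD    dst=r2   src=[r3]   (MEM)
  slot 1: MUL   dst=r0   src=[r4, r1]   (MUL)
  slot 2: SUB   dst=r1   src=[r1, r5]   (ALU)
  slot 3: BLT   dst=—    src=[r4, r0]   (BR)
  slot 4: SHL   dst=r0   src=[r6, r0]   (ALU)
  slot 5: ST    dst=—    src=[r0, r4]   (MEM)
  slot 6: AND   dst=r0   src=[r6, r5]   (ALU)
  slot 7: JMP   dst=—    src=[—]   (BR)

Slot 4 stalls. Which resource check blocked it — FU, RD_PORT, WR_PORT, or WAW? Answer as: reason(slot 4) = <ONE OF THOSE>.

reason(slot 4) = RD_PORT

#0 MEM src=r3 dispatched  <A:1 Mu:2 Ld:0 B:1 rd:3 wr:3>
#1 MUL src=r4,r1 dispatched  <A:1 Mu:1 Ld:0 B:1 rd:1 wr:2>
#2 ALU src=r1,r5 held:RD_PORT  <A:1 Mu:1 Ld:0 B:1 rd:1 wr:2>
#3 BR src=r4,r0 held:RD_PORT  <A:1 Mu:1 Ld:0 B:1 rd:1 wr:2>
#4 ALU src=r6,r0 held:RD_PORT  <A:1 Mu:1 Ld:0 B:1 rd:1 wr:2>
#5 MEM src=r0,r4 held:FU  <A:1 Mu:1 Ld:0 B:1 rd:1 wr:2>
#6 ALU src=r6,r5 held:RD_PORT  <A:1 Mu:1 Ld:0 B:1 rd:1 wr:2>
#7 BR src=- dispatched  <A:1 Mu:1 Ld:0 B:0 rd:1 wr:2>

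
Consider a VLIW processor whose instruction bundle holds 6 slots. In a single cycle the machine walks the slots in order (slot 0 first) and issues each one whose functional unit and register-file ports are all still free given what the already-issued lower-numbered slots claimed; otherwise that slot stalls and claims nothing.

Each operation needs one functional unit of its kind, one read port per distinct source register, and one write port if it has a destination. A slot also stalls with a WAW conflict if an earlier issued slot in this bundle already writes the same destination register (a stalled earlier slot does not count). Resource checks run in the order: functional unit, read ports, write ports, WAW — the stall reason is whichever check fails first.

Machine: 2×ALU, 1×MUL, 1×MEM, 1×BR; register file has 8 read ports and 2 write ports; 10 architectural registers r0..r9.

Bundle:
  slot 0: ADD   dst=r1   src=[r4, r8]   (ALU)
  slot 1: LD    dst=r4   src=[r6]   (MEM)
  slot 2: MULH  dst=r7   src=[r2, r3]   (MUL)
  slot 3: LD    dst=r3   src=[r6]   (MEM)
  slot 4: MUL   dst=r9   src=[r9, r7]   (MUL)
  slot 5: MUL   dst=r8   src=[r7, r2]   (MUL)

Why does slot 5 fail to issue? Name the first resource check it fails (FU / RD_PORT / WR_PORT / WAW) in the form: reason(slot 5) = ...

reason(slot 5) = WR_PORT

  0. ALU→r1 ⇒ go  {1A/1Mu/1Ld/1B | 6r 1w}
  1. MEM→r4 ⇒ go  {1A/1Mu/0Ld/1B | 5r 0w}
  2. MUL→r7 ⇒ no(WR_PORT)  {1A/1Mu/0Ld/1B | 5r 0w}
  3. MEM→r3 ⇒ no(FU)  {1A/1Mu/0Ld/1B | 5r 0w}
  4. MUL→r9 ⇒ no(WR_PORT)  {1A/1Mu/0Ld/1B | 5r 0w}
  5. MUL→r8 ⇒ no(WR_PORT)  {1A/1Mu/0Ld/1B | 5r 0w}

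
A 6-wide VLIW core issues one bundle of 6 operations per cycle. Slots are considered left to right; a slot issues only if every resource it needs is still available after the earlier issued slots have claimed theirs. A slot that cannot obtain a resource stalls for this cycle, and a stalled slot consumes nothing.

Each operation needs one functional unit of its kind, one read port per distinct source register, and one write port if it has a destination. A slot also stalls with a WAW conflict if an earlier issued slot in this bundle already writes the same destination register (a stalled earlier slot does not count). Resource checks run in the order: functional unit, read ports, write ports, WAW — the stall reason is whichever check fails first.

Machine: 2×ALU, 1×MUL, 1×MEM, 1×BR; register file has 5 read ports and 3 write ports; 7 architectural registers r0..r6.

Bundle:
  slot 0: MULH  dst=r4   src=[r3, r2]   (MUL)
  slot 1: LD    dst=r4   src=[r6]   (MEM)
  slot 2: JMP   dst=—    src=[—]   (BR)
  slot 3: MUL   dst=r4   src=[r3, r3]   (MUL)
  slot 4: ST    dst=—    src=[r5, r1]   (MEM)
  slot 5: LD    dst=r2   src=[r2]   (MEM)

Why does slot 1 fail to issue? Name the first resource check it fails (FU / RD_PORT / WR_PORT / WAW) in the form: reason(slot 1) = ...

reason(slot 1) = WAW

  0. MUL→r4 ⇒ go  {2A/0Mu/1Ld/1B | 3r 2w}
  1. MEM→r4 ⇒ no(WAW)  {2A/0Mu/1Ld/1B | 3r 2w}
  2. BR ⇒ go  {2A/0Mu/1Ld/0B | 3r 2w}
  3. MUL→r4 ⇒ no(FU)  {2A/0Mu/1Ld/0B | 3r 2w}
  4. MEM ⇒ go  {2A/0Mu/0Ld/0B | 1r 2w}
  5. MEM→r2 ⇒ no(FU)  {2A/0Mu/0Ld/0B | 1r 2w}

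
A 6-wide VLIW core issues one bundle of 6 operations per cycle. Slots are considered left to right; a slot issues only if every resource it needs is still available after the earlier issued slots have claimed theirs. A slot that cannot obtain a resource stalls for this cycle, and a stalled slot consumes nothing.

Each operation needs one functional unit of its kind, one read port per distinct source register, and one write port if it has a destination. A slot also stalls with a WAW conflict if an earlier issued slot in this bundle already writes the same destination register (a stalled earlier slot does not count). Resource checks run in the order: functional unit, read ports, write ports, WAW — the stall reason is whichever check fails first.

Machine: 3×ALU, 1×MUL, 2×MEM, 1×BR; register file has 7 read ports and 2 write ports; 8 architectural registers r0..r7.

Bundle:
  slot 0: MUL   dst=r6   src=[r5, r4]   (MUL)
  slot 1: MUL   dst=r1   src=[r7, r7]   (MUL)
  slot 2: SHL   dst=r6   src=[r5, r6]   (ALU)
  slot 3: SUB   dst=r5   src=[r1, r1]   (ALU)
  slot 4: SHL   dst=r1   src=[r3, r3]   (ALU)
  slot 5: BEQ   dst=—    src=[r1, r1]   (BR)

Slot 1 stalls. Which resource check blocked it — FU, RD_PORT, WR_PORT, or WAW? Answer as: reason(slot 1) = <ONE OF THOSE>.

  0. MUL→r6 ⇒ go  {3A/0Mu/2Ld/1B | 5r 1w}
  1. MUL→r1 ⇒ no(FU)  {3A/0Mu/2Ld/1B | 5r 1w}
  2. ALU→r6 ⇒ no(WAW)  {3A/0Mu/2Ld/1B | 5r 1w}
  3. ALU→r5 ⇒ go  {2A/0Mu/2Ld/1B | 4r 0w}
  4. ALU→r1 ⇒ no(WR_PORT)  {2A/0Mu/2Ld/1B | 4r 0w}
  5. BR ⇒ go  {2A/0Mu/2Ld/0B | 3r 0w}

reason(slot 1) = FU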